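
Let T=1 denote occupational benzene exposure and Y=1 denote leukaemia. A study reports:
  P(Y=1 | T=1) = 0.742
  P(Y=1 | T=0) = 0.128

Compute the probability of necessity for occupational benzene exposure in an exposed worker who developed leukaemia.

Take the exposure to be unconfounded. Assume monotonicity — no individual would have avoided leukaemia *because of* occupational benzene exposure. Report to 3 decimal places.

Let p₁ = 0.742, p₀ = 0.128.
Under exogeneity and monotonicity, PN = (p₁ − p₀) / p₁.
PN = (0.742 − 0.128) / 0.742 = 0.614 / 0.742 ≈ 0.8275

PN ≈ 0.827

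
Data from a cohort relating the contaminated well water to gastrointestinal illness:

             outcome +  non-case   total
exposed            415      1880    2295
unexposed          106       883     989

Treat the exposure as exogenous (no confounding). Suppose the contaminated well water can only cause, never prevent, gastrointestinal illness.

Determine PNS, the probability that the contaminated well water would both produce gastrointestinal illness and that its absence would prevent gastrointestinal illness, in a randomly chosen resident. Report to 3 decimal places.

p₁ = P(outcome | exposed) = 415/2295 = 0.18083
p₀ = P(outcome | unexposed) = 106/989 = 0.10718
Under exogeneity and monotonicity, PNS = p₁ − p₀.
PNS = 0.18083 − 0.10718 = 0.073649

PNS ≈ 0.074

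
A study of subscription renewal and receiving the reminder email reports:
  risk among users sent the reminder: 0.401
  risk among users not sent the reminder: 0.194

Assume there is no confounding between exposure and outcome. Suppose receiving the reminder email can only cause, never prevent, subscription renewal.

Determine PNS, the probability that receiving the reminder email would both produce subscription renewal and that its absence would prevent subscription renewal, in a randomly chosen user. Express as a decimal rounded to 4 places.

Let p₁ = 0.401, p₀ = 0.194.
Under exogeneity and monotonicity, PNS = p₁ − p₀.
PNS = 0.401 − 0.194 = 0.207

PNS ≈ 0.2070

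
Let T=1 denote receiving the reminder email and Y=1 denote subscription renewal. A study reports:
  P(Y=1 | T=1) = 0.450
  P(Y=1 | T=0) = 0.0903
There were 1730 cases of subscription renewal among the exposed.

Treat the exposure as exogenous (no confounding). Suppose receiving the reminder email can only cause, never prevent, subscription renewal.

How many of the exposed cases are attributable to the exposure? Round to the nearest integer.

about 1383 cases

Let p₁ = 0.45, p₀ = 0.0903.
PN = (p₁ − p₀)/p₁ = (0.45 − 0.0903) / 0.45 ≈ 0.79933.
Attributable cases ≈ PN × (exposed cases) = 0.79933 × 1730 ≈ 1382.85.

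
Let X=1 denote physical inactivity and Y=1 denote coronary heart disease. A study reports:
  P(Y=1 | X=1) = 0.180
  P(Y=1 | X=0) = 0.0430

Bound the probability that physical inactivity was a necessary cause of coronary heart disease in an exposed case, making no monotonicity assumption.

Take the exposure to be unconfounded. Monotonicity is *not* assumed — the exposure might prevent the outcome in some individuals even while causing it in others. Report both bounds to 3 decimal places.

0.761 ≤ PN ≤ 1.000

Let p₁ = 0.18, p₀ = 0.043.
Under exogeneity alone the bounds on PN are max{0,(p₁−p₀)/p₁} ≤ PN ≤ min{1,(1−p₀)/p₁}.
  lower = (p₁ − p₀)/p₁ = 0.137 / 0.18 ≈ 0.7611
  upper = min{1, (1 − p₀)/p₁} = 0.957 / 0.18 ≈ 5.3167 → capped at 1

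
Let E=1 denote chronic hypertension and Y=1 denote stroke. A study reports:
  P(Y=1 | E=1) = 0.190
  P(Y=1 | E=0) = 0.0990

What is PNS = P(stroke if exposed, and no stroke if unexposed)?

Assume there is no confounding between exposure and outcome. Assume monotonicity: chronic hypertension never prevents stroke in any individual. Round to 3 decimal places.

Let p₁ = 0.19, p₀ = 0.099.
Under exogeneity and monotonicity, PNS = p₁ − p₀.
PNS = 0.19 − 0.099 = 0.091

PNS ≈ 0.091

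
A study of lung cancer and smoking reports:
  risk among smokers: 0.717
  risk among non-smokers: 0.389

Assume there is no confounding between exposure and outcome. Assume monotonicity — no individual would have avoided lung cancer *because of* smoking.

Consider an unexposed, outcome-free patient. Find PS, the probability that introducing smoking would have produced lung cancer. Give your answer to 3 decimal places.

PS ≈ 0.537

Let p₁ = 0.717, p₀ = 0.389.
Under exogeneity and monotonicity, PS = (p₁ − p₀) / (1 − p₀).
PS = (0.717 − 0.389) / (1 − 0.389) = 0.328 / 0.611 ≈ 0.5368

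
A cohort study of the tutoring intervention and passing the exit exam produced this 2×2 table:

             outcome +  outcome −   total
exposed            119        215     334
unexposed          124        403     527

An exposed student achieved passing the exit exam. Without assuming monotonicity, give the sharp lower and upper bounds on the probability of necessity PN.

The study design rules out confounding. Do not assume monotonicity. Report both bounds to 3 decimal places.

0.340 ≤ PN ≤ 1.000

p₁ = P(outcome | exposed) = 119/334 = 0.35629
p₀ = P(outcome | unexposed) = 124/527 = 0.23529
Under exogeneity alone the bounds on PN are max{0,(p₁−p₀)/p₁} ≤ PN ≤ min{1,(1−p₀)/p₁}.
  lower = (p₁ − p₀)/p₁ = 0.12099 / 0.35629 ≈ 0.3396
  upper = min{1, (1 − p₀)/p₁} = 0.76471 / 0.35629 ≈ 2.1463 → capped at 1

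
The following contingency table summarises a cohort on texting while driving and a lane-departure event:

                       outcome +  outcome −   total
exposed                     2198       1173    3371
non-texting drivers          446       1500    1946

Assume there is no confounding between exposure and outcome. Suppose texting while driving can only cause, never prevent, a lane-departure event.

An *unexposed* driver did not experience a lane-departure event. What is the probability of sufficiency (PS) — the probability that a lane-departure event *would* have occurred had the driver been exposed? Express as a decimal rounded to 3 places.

PS ≈ 0.549

p₁ = P(outcome | exposed) = 2198/3371 = 0.65203
p₀ = P(outcome | unexposed) = 446/1946 = 0.22919
Under exogeneity and monotonicity, PS = (p₁ − p₀)/(1 − p₀).
PS = (0.65203 − 0.22919) / 0.77081 ≈ 0.5486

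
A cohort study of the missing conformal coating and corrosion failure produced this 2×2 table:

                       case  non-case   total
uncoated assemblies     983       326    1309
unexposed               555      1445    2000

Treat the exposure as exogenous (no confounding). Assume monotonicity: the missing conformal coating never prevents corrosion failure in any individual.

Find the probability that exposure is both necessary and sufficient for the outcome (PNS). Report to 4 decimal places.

PNS ≈ 0.4735

p₁ = P(outcome | exposed) = 983/1309 = 0.75095
p₀ = P(outcome | unexposed) = 555/2000 = 0.2775
Under exogeneity and monotonicity, PNS = p₁ − p₀.
PNS = 0.75095 − 0.2775 = 0.47345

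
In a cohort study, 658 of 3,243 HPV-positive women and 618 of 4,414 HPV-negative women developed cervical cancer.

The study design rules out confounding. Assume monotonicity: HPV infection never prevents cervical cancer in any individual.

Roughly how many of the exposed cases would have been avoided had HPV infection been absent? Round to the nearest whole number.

about 204 cases

p₁ = P(outcome | exposed) = 658/3243 = 0.2029
p₀ = P(outcome | unexposed) = 618/4414 = 0.14001
PN = (p₁ − p₀)/p₁ = (0.2029 − 0.14001) / 0.2029 ≈ 0.30996.
Attributable cases ≈ PN × (exposed cases) = 0.30996 × 658 ≈ 203.95.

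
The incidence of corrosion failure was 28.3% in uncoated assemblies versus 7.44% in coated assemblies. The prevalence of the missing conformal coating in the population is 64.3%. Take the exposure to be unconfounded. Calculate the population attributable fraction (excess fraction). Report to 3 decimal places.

PAF ≈ 0.643

p₁ = 0.283, p₀ = 0.0744.
Overall risk P(Y=1) = π·p₁ + (1−π)·p₀ = 0.643×0.283 + 0.357×0.0744 = 0.20853.
Under exogeneity, PAF = [P(Y=1) − p₀] / P(Y=1).
PAF = (0.20853 − 0.0744) / 0.20853 ≈ 0.6432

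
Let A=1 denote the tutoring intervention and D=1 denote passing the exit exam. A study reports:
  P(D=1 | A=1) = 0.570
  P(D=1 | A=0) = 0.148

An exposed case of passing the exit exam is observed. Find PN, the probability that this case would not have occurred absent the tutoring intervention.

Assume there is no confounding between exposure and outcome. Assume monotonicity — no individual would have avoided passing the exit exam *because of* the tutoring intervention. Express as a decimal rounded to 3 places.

Let p₁ = 0.57, p₀ = 0.148.
Under exogeneity and monotonicity, PN = (p₁ − p₀) / p₁.
PN = (0.57 − 0.148) / 0.57 = 0.422 / 0.57 ≈ 0.7404

PN ≈ 0.740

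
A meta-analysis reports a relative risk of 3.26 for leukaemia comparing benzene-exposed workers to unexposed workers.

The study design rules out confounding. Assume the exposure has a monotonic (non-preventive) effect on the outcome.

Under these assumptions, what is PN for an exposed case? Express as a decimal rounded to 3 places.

PN ≈ 0.693

Under exogeneity and monotonicity, PN = (RR − 1) / RR = 1 − 1/RR.
PN = (3.26 − 1) / 3.26 = 2.26 / 3.26 ≈ 0.6933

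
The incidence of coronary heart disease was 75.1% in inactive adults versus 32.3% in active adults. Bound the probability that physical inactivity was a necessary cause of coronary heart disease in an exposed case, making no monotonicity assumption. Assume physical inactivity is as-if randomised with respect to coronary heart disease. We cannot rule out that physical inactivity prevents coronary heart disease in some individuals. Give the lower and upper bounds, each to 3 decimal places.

0.570 ≤ PN ≤ 0.901

p₁ = 0.751, p₀ = 0.323.
Under exogeneity alone the bounds on PN are max{0,(p₁−p₀)/p₁} ≤ PN ≤ min{1,(1−p₀)/p₁}.
  lower = (p₁ − p₀)/p₁ = 0.428 / 0.751 ≈ 0.5699
  upper = min{1, (1 − p₀)/p₁} = 0.677 / 0.751 ≈ 0.9015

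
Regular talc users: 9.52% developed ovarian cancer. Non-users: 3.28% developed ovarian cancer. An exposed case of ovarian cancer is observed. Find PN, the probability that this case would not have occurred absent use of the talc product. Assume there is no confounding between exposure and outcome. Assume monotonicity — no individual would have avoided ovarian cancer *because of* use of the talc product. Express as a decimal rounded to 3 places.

PN ≈ 0.655

p₁ = 0.0952, p₀ = 0.0328.
Under exogeneity and monotonicity, PN = (p₁ − p₀) / p₁.
PN = (0.0952 − 0.0328) / 0.0952 = 0.0624 / 0.0952 ≈ 0.6555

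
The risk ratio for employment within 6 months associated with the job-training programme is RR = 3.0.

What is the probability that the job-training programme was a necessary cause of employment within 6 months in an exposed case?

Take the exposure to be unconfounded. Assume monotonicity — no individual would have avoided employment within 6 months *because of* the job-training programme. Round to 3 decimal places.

PN ≈ 0.667

Under exogeneity and monotonicity, PN = (RR − 1) / RR = 1 − 1/RR.
PN = (3.0 − 1) / 3.0 = 2 / 3.0 ≈ 0.6667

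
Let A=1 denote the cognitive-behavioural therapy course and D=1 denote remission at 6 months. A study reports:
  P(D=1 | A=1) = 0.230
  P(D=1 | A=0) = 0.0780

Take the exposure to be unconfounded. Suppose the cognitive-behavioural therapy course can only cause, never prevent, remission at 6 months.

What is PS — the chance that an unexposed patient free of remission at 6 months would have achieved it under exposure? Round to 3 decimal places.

PS ≈ 0.165

Let p₁ = 0.23, p₀ = 0.078.
Under exogeneity and monotonicity, PS = (p₁ − p₀) / (1 − p₀).
PS = (0.23 − 0.078) / (1 − 0.078) = 0.152 / 0.922 ≈ 0.1649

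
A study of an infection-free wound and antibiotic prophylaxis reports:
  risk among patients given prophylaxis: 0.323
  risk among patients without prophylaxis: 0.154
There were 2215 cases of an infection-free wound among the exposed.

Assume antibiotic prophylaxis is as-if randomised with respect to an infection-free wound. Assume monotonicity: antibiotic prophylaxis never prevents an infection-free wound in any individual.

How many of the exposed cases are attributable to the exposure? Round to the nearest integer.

about 1159 cases

Let p₁ = 0.323, p₀ = 0.154.
PN = (p₁ − p₀)/p₁ = (0.323 − 0.154) / 0.323 ≈ 0.52322.
Attributable cases ≈ PN × (exposed cases) = 0.52322 × 2215 ≈ 1158.93.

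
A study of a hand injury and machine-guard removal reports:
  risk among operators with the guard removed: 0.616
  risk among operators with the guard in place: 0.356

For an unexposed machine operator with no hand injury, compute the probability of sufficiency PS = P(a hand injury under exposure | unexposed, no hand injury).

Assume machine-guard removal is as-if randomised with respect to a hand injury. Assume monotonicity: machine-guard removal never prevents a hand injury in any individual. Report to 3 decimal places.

PS ≈ 0.404

Let p₁ = 0.616, p₀ = 0.356.
Under exogeneity and monotonicity, PS = (p₁ − p₀) / (1 − p₀).
PS = (0.616 − 0.356) / (1 − 0.356) = 0.26 / 0.644 ≈ 0.4037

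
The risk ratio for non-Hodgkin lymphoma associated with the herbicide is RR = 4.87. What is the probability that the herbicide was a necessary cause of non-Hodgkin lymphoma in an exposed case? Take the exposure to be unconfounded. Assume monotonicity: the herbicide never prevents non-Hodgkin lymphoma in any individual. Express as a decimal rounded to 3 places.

PN ≈ 0.795

Under exogeneity and monotonicity, PN = (RR − 1) / RR = 1 − 1/RR.
PN = (4.87 − 1) / 4.87 = 3.87 / 4.87 ≈ 0.7947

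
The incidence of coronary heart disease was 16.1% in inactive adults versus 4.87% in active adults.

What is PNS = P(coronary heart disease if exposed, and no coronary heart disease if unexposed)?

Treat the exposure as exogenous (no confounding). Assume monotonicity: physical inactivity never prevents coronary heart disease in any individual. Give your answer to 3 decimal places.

PNS ≈ 0.112

p₁ = 0.161, p₀ = 0.0487.
Under exogeneity and monotonicity, PNS = p₁ − p₀.
PNS = 0.161 − 0.0487 = 0.1123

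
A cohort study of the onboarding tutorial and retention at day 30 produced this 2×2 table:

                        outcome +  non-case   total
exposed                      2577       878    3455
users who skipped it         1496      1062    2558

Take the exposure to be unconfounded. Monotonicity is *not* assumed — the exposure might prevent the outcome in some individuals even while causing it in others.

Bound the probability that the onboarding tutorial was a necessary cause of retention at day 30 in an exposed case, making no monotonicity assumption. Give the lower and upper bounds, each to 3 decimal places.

p₁ = P(outcome | exposed) = 2577/3455 = 0.74588
p₀ = P(outcome | unexposed) = 1496/2558 = 0.58483
Under exogeneity alone the bounds on PN are max{0,(p₁−p₀)/p₁} ≤ PN ≤ min{1,(1−p₀)/p₁}.
  lower = (p₁ − p₀)/p₁ = 0.16104 / 0.74588 ≈ 0.2159
  upper = min{1, (1 − p₀)/p₁} = 0.41517 / 0.74588 ≈ 0.5566

0.216 ≤ PN ≤ 0.557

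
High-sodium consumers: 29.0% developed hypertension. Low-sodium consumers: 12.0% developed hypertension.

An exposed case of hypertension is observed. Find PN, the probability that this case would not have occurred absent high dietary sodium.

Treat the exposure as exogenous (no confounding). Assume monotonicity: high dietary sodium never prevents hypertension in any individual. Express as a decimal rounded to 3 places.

PN ≈ 0.586

p₁ = 0.29, p₀ = 0.12.
Under exogeneity and monotonicity, PN = (p₁ − p₀) / p₁.
PN = (0.29 − 0.12) / 0.29 = 0.17 / 0.29 ≈ 0.5862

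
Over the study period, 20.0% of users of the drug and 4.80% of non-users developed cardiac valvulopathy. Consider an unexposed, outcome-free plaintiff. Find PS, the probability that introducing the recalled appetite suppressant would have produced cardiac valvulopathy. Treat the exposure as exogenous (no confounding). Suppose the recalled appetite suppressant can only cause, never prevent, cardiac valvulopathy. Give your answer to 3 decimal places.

PS ≈ 0.160

p₁ = 0.2, p₀ = 0.048.
Under exogeneity and monotonicity, PS = (p₁ − p₀) / (1 − p₀).
PS = (0.2 − 0.048) / (1 − 0.048) = 0.152 / 0.952 ≈ 0.1597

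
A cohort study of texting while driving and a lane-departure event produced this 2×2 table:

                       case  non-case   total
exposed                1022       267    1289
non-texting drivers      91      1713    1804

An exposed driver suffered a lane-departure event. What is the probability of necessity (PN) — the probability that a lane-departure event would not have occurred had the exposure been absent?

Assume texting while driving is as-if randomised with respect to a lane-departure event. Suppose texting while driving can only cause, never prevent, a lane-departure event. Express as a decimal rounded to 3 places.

p₁ = P(outcome | exposed) = 1022/1289 = 0.79286
p₀ = P(outcome | unexposed) = 91/1804 = 0.050443
Under exogeneity and monotonicity, PN = (p₁ − p₀)/p₁.
PN = (0.79286 − 0.050443) / 0.79286 ≈ 0.9364

PN ≈ 0.936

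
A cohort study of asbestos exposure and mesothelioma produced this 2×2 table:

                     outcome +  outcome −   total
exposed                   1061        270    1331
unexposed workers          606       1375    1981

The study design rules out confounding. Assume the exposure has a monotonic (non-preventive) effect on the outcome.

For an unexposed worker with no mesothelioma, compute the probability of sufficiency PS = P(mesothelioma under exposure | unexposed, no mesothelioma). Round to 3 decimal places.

p₁ = P(outcome | exposed) = 1061/1331 = 0.79715
p₀ = P(outcome | unexposed) = 606/1981 = 0.30591
Under exogeneity and monotonicity, PS = (p₁ − p₀) / (1 − p₀).
PS = (0.79715 − 0.30591) / (1 − 0.30591) = 0.49124 / 0.69409 ≈ 0.7077

PS ≈ 0.708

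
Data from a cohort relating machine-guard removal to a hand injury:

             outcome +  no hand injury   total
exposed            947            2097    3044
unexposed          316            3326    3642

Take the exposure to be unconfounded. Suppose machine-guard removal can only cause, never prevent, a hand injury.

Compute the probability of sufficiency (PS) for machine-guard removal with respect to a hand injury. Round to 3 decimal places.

p₁ = P(outcome | exposed) = 947/3044 = 0.3111
p₀ = P(outcome | unexposed) = 316/3642 = 0.086766
Under exogeneity and monotonicity, PS = (p₁ − p₀)/(1 − p₀).
PS = (0.3111 − 0.086766) / 0.91323 ≈ 0.2457

PS ≈ 0.246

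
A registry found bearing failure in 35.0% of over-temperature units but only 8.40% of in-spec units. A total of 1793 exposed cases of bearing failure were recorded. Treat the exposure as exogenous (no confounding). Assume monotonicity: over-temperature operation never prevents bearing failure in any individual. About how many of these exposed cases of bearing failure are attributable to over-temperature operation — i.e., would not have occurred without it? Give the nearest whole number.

about 1363 cases

p₁ = 0.35, p₀ = 0.084.
PN = (p₁ − p₀)/p₁ = (0.35 − 0.084) / 0.35 ≈ 0.76000.
Attributable cases ≈ PN × (exposed cases) = 0.76000 × 1793 ≈ 1362.68.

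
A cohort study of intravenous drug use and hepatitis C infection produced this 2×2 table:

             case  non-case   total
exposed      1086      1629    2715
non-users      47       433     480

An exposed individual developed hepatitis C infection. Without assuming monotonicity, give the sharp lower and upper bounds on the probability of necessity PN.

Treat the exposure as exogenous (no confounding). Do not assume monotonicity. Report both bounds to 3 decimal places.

p₁ = P(outcome | exposed) = 1086/2715 = 0.4
p₀ = P(outcome | unexposed) = 47/480 = 0.097917
Under exogeneity alone the bounds on PN are max{0,(p₁−p₀)/p₁} ≤ PN ≤ min{1,(1−p₀)/p₁}.
  lower = (p₁ − p₀)/p₁ = 0.30208 / 0.4 ≈ 0.7552
  upper = min{1, (1 − p₀)/p₁} = 0.90208 / 0.4 ≈ 2.2552 → capped at 1

0.755 ≤ PN ≤ 1.000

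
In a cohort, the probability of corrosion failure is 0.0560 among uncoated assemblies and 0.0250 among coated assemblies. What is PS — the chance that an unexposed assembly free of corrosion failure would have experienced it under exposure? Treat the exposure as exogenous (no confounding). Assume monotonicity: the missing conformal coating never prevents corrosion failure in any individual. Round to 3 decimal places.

Let p₁ = 0.056, p₀ = 0.025.
Under exogeneity and monotonicity, PS = (p₁ − p₀) / (1 − p₀).
PS = (0.056 − 0.025) / (1 − 0.025) = 0.031 / 0.975 ≈ 0.0318

PS ≈ 0.032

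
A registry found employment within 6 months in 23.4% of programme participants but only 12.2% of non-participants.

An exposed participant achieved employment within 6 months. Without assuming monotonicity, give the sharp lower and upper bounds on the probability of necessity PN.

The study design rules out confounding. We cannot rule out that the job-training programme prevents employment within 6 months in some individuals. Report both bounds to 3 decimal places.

0.479 ≤ PN ≤ 1.000

p₁ = 0.234, p₀ = 0.122.
Under exogeneity alone the bounds on PN are max{0,(p₁−p₀)/p₁} ≤ PN ≤ min{1,(1−p₀)/p₁}.
  lower = (p₁ − p₀)/p₁ = 0.112 / 0.234 ≈ 0.4786
  upper = min{1, (1 − p₀)/p₁} = 0.878 / 0.234 ≈ 3.7521 → capped at 1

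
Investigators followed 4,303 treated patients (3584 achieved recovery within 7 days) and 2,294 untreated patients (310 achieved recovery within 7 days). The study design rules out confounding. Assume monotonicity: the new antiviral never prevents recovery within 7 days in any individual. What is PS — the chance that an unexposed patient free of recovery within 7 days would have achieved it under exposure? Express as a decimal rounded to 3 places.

PS ≈ 0.807

p₁ = P(outcome | exposed) = 3584/4303 = 0.83291
p₀ = P(outcome | unexposed) = 310/2294 = 0.13514
Under exogeneity and monotonicity, PS = (p₁ − p₀) / (1 − p₀).
PS = (0.83291 − 0.13514) / (1 − 0.13514) = 0.69777 / 0.86486 ≈ 0.8068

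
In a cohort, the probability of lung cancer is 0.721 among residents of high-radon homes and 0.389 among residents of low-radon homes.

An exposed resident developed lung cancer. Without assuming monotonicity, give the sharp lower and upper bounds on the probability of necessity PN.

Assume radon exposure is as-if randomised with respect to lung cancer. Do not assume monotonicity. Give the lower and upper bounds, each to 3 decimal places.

Let p₁ = 0.721, p₀ = 0.389.
Under exogeneity alone the bounds on PN are max{0,(p₁−p₀)/p₁} ≤ PN ≤ min{1,(1−p₀)/p₁}.
  lower = (p₁ − p₀)/p₁ = 0.332 / 0.721 ≈ 0.4605
  upper = min{1, (1 − p₀)/p₁} = 0.611 / 0.721 ≈ 0.8474

0.460 ≤ PN ≤ 0.847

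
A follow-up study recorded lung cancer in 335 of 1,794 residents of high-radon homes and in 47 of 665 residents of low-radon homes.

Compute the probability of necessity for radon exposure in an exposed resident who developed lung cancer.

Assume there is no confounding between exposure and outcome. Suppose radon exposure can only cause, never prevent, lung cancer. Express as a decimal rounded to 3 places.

PN ≈ 0.622

p₁ = P(outcome | exposed) = 335/1794 = 0.18673
p₀ = P(outcome | unexposed) = 47/665 = 0.070677
Under exogeneity and monotonicity, PN = (p₁ − p₀) / p₁.
PN = (0.18673 − 0.070677) / 0.18673 = 0.11606 / 0.18673 ≈ 0.6215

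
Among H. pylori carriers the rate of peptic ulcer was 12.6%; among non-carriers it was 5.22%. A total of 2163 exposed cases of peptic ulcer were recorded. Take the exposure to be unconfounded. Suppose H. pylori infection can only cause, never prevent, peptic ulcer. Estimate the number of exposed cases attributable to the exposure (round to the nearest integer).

p₁ = 0.126, p₀ = 0.0522.
PN = (p₁ − p₀)/p₁ = (0.126 − 0.0522) / 0.126 ≈ 0.58571.
Attributable cases ≈ PN × (exposed cases) = 0.58571 × 2163 ≈ 1266.90.

about 1267 cases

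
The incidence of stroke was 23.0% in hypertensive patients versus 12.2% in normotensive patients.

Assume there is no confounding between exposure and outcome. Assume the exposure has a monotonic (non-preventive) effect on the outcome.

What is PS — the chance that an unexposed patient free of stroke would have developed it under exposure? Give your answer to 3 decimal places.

p₁ = 0.23, p₀ = 0.122.
Under exogeneity and monotonicity, PS = (p₁ − p₀) / (1 − p₀).
PS = (0.23 − 0.122) / (1 − 0.122) = 0.108 / 0.878 ≈ 0.1230

PS ≈ 0.123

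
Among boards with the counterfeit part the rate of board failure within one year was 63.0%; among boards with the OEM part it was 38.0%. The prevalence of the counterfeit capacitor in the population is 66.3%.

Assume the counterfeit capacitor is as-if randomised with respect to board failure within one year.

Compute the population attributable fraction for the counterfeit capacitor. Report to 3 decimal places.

p₁ = 0.63, p₀ = 0.38.
Overall risk P(Y=1) = π·p₁ + (1−π)·p₀ = 0.663×0.63 + 0.337×0.38 = 0.54575.
Under exogeneity, PAF = [P(Y=1) − p₀] / P(Y=1).
PAF = (0.54575 − 0.38) / 0.54575 ≈ 0.3037

PAF ≈ 0.304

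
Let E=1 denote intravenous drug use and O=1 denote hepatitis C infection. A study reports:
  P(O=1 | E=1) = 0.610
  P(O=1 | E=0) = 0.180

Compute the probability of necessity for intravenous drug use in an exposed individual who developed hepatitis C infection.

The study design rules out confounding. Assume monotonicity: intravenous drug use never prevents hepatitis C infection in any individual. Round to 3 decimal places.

Let p₁ = 0.61, p₀ = 0.18.
Under exogeneity and monotonicity, PN = (p₁ − p₀) / p₁.
PN = (0.61 − 0.18) / 0.61 = 0.43 / 0.61 ≈ 0.7049

PN ≈ 0.705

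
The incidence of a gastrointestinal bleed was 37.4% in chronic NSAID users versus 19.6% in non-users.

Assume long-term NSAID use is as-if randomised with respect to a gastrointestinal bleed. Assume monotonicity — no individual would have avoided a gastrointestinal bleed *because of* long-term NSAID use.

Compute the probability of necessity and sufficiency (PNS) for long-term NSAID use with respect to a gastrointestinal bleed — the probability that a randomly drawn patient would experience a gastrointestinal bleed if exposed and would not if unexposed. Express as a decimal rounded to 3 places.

PNS ≈ 0.178

p₁ = 0.374, p₀ = 0.196.
Under exogeneity and monotonicity, PNS = p₁ − p₀.
PNS = 0.374 − 0.196 = 0.178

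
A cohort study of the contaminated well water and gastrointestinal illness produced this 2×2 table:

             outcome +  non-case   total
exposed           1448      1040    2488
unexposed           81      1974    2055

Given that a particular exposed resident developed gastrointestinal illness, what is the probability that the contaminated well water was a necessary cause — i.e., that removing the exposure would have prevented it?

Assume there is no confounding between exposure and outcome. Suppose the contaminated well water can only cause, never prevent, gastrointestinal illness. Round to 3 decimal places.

PN ≈ 0.932

p₁ = P(outcome | exposed) = 1448/2488 = 0.58199
p₀ = P(outcome | unexposed) = 81/2055 = 0.039416
Under exogeneity and monotonicity, PN = (p₁ − p₀)/p₁.
PN = (0.58199 − 0.039416) / 0.58199 ≈ 0.9323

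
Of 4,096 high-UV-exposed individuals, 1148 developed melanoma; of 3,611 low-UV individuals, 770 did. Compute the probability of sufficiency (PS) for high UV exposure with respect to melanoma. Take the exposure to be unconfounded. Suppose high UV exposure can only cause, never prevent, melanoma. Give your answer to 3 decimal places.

PS ≈ 0.085

p₁ = P(outcome | exposed) = 1148/4096 = 0.28027
p₀ = P(outcome | unexposed) = 770/3611 = 0.21324
Under exogeneity and monotonicity, PS = (p₁ − p₀) / (1 − p₀).
PS = (0.28027 − 0.21324) / (1 − 0.21324) = 0.067036 / 0.78676 ≈ 0.0852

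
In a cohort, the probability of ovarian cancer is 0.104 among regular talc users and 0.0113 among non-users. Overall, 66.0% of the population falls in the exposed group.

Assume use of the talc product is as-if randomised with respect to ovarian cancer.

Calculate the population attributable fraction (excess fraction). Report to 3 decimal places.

Let p₁ = 0.104, p₀ = 0.0113.
Overall risk P(Y=1) = π·p₁ + (1−π)·p₀ = 0.66×0.104 + 0.34×0.0113 = 0.072482.
Under exogeneity, PAF = [P(Y=1) − p₀] / P(Y=1).
PAF = (0.072482 − 0.0113) / 0.072482 ≈ 0.8441

PAF ≈ 0.844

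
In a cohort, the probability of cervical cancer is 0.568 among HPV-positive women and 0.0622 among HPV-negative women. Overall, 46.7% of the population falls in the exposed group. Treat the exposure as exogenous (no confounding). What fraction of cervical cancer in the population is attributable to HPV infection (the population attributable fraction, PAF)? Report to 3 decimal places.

PAF ≈ 0.792

Let p₁ = 0.568, p₀ = 0.0622.
Overall risk P(Y=1) = π·p₁ + (1−π)·p₀ = 0.467×0.568 + 0.533×0.0622 = 0.29841.
Under exogeneity, PAF = [P(Y=1) − p₀] / P(Y=1).
PAF = (0.29841 − 0.0622) / 0.29841 ≈ 0.7916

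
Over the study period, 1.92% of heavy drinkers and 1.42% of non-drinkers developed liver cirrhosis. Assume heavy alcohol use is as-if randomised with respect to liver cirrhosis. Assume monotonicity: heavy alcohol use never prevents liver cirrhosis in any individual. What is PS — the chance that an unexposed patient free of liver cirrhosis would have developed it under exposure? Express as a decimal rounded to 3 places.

PS ≈ 0.005

p₁ = 0.0192, p₀ = 0.0142.
Under exogeneity and monotonicity, PS = (p₁ − p₀) / (1 − p₀).
PS = (0.0192 − 0.0142) / (1 − 0.0142) = 0.005 / 0.9858 ≈ 0.0051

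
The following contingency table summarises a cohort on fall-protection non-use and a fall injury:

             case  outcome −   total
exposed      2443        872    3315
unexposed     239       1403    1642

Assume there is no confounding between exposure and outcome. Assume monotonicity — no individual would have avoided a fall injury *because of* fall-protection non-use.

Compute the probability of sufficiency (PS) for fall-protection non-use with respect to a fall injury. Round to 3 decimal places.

p₁ = P(outcome | exposed) = 2443/3315 = 0.73695
p₀ = P(outcome | unexposed) = 239/1642 = 0.14555
Under exogeneity and monotonicity, PS = (p₁ − p₀)/(1 − p₀).
PS = (0.73695 − 0.14555) / 0.85445 ≈ 0.6921

PS ≈ 0.692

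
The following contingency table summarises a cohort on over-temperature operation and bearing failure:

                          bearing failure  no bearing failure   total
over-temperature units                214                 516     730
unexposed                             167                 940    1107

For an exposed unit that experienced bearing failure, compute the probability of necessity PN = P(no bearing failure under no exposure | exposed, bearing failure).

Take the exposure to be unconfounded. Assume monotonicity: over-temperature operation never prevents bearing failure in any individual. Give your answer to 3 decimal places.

p₁ = P(outcome | exposed) = 214/730 = 0.29315
p₀ = P(outcome | unexposed) = 167/1107 = 0.15086
Under exogeneity and monotonicity, PN = (p₁ − p₀)/p₁.
PN = (0.29315 − 0.15086) / 0.29315 ≈ 0.4854

PN ≈ 0.485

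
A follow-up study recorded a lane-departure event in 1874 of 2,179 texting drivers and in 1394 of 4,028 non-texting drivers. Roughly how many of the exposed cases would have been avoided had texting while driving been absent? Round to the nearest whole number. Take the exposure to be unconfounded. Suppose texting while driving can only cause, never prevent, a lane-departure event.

p₁ = P(outcome | exposed) = 1874/2179 = 0.86003
p₀ = P(outcome | unexposed) = 1394/4028 = 0.34608
PN = (p₁ − p₀)/p₁ = (0.86003 − 0.34608) / 0.86003 ≈ 0.59760.
Attributable cases ≈ PN × (exposed cases) = 0.59760 × 1874 ≈ 1119.90.

about 1120 cases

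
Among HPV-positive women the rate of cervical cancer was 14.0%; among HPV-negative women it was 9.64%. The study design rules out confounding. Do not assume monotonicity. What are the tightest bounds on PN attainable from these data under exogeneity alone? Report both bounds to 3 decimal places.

p₁ = 0.14, p₀ = 0.0964.
Under exogeneity alone the bounds on PN are max{0,(p₁−p₀)/p₁} ≤ PN ≤ min{1,(1−p₀)/p₁}.
  lower = (p₁ − p₀)/p₁ = 0.0436 / 0.14 ≈ 0.3114
  upper = min{1, (1 − p₀)/p₁} = 0.9036 / 0.14 ≈ 6.4543 → capped at 1

0.311 ≤ PN ≤ 1.000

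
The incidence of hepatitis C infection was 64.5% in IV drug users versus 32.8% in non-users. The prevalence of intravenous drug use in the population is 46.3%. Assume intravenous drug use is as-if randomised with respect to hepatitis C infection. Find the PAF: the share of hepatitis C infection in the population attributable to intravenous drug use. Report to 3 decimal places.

p₁ = 0.645, p₀ = 0.328.
Overall risk P(Y=1) = π·p₁ + (1−π)·p₀ = 0.463×0.645 + 0.537×0.328 = 0.47477.
Under exogeneity, PAF = [P(Y=1) − p₀] / P(Y=1).
PAF = (0.47477 − 0.328) / 0.47477 ≈ 0.3091

PAF ≈ 0.309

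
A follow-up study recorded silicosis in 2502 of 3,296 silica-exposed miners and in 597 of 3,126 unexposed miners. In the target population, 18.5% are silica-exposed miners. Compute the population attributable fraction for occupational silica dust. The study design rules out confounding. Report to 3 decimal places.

PAF ≈ 0.355

p₁ = P(outcome | exposed) = 2502/3296 = 0.7591
p₀ = P(outcome | unexposed) = 597/3126 = 0.19098
Overall risk P(Y=1) = π·p₁ + (1−π)·p₀ = 0.185×0.7591 + 0.815×0.19098 = 0.29608.
Under exogeneity, PAF = [P(Y=1) − p₀] / P(Y=1).
PAF = (0.29608 − 0.19098) / 0.29608 ≈ 0.3550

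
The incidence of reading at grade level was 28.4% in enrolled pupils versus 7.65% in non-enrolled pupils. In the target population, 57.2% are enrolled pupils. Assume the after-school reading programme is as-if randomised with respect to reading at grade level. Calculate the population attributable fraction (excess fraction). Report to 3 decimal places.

p₁ = 0.284, p₀ = 0.0765.
Overall risk P(Y=1) = π·p₁ + (1−π)·p₀ = 0.572×0.284 + 0.428×0.0765 = 0.19519.
Under exogeneity, PAF = [P(Y=1) − p₀] / P(Y=1).
PAF = (0.19519 − 0.0765) / 0.19519 ≈ 0.6081

PAF ≈ 0.608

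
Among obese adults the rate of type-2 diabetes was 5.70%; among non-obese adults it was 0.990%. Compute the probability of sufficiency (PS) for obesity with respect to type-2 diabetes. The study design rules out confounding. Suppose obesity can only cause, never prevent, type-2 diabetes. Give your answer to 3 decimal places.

PS ≈ 0.048

p₁ = 0.057, p₀ = 0.0099.
Under exogeneity and monotonicity, PS = (p₁ − p₀) / (1 − p₀).
PS = (0.057 − 0.0099) / (1 − 0.0099) = 0.0471 / 0.9901 ≈ 0.0476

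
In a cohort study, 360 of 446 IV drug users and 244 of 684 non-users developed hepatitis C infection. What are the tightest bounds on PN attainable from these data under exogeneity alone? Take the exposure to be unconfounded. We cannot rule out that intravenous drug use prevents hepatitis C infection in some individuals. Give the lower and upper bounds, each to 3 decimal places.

0.558 ≤ PN ≤ 0.797

p₁ = P(outcome | exposed) = 360/446 = 0.80717
p₀ = P(outcome | unexposed) = 244/684 = 0.35673
Under exogeneity alone the bounds on PN are max{0,(p₁−p₀)/p₁} ≤ PN ≤ min{1,(1−p₀)/p₁}.
  lower = (p₁ − p₀)/p₁ = 0.45045 / 0.80717 ≈ 0.5581
  upper = min{1, (1 − p₀)/p₁} = 0.64327 / 0.80717 ≈ 0.7969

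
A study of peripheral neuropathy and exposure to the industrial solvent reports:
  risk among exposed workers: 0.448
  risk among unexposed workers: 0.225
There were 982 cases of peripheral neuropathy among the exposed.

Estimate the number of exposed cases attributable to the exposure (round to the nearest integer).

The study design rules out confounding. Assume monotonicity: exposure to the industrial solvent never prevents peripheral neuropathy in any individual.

about 489 cases

Let p₁ = 0.448, p₀ = 0.225.
PN = (p₁ − p₀)/p₁ = (0.448 − 0.225) / 0.448 ≈ 0.49777.
Attributable cases ≈ PN × (exposed cases) = 0.49777 × 982 ≈ 488.81.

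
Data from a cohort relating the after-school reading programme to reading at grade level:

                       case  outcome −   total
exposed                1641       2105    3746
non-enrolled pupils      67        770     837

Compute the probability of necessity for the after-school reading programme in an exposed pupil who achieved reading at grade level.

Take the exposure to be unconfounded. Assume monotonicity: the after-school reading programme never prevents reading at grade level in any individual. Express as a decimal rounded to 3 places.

p₁ = P(outcome | exposed) = 1641/3746 = 0.43807
p₀ = P(outcome | unexposed) = 67/837 = 0.080048
Under exogeneity and monotonicity, PN = (p₁ − p₀) / p₁.
PN = (0.43807 − 0.080048) / 0.43807 = 0.35802 / 0.43807 ≈ 0.8173

PN ≈ 0.817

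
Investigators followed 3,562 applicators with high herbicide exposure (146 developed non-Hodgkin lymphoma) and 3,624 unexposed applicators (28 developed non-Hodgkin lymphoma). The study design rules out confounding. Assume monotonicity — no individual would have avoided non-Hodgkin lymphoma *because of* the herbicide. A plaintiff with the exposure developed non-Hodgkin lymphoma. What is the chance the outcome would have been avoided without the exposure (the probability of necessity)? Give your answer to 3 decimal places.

p₁ = P(outcome | exposed) = 146/3562 = 0.040988
p₀ = P(outcome | unexposed) = 28/3624 = 0.0077263
Under exogeneity and monotonicity, PN = (p₁ − p₀) / p₁.
PN = (0.040988 − 0.0077263) / 0.040988 = 0.033262 / 0.040988 ≈ 0.8115

PN ≈ 0.812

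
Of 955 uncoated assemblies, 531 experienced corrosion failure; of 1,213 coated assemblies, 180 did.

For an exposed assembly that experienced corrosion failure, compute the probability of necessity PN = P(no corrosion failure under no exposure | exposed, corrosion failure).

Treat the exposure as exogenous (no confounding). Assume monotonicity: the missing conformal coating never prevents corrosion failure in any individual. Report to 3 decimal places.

PN ≈ 0.733

p₁ = P(outcome | exposed) = 531/955 = 0.55602
p₀ = P(outcome | unexposed) = 180/1213 = 0.14839
Under exogeneity and monotonicity, PN = (p₁ − p₀) / p₁.
PN = (0.55602 − 0.14839) / 0.55602 = 0.40763 / 0.55602 ≈ 0.7331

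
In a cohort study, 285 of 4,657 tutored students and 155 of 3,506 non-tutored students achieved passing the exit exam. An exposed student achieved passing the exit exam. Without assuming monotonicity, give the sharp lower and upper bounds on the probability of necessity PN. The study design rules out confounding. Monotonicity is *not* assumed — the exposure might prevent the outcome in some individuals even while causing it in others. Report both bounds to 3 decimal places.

0.278 ≤ PN ≤ 1.000

p₁ = P(outcome | exposed) = 285/4657 = 0.061198
p₀ = P(outcome | unexposed) = 155/3506 = 0.04421
Under exogeneity alone the bounds on PN are max{0,(p₁−p₀)/p₁} ≤ PN ≤ min{1,(1−p₀)/p₁}.
  lower = (p₁ − p₀)/p₁ = 0.016988 / 0.061198 ≈ 0.2776
  upper = min{1, (1 − p₀)/p₁} = 0.95579 / 0.061198 ≈ 15.6179 → capped at 1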